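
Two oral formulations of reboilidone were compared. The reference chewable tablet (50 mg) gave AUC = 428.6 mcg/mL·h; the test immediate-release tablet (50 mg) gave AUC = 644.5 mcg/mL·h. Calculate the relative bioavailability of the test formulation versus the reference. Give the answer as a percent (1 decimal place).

F_rel = 150.4%

F_rel = (AUC_test/D_test) / (AUC_ref/D_ref)
      = (644.5/50) / (428.6/50)
      = 12.89 / 8.572 = 1.5037 = 150.37%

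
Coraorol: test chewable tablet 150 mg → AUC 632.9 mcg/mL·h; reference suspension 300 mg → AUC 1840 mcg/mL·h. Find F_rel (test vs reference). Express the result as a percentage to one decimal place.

F_rel = 68.8%

F_rel = (AUC_test/D_test) / (AUC_ref/D_ref)
      = (632.9/150) / (1840/300)
      = 4.21933 / 6.13333 = 0.6879 = 68.79%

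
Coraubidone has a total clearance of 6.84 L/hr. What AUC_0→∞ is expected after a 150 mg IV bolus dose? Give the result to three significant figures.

AUC = 21.9 mg/L·hr

AUC_0→∞ = Dose_iv / CL
        = 150 / 6.84 = 21.9298 mg/L·hr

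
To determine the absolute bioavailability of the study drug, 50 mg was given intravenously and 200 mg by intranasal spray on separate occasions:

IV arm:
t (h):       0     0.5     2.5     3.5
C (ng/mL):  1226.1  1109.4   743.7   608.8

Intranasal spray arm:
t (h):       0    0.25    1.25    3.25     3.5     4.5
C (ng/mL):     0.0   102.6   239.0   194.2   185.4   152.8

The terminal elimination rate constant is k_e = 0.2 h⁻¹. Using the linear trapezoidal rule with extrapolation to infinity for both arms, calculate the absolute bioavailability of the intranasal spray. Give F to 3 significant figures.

F = 0.0649

Trapezoidal AUC_0→3.5 (IV):
  [0→0.5]: (1226.1+1109.4)/2 × 0.5 = 583.875
  [0.5→2.5]: (1109.4+743.7)/2 × 2 = 1853.1
  [2.5→3.5]: (743.7+608.8)/2 × 1 = 676.25
  Sum = 3113.225 ng/mL·h
IV tail: 608.8/0.2 = 3044.000; AUC_iv,0→∞ = 3113.225 + 3044.000 = 6157.225 ng/mL·h
Trapezoidal AUC_0→4.5 (intranasal spray):
  [0→0.25]: (0.0+102.6)/2 × 0.25 = 12.825
  [0.25→1.25]: (102.6+239.0)/2 × 1 = 170.8
  [1.25→3.25]: (239.0+194.2)/2 × 2 = 433.2
  [3.25→3.5]: (194.2+185.4)/2 × 0.25 = 47.45
  [3.5→4.5]: (185.4+152.8)/2 × 1 = 169.1
  Sum = 833.375 ng/mL·h
intranasal spray tail: 152.8/0.2 = 764.000; AUC_ev,0→∞ = 833.375 + 764.000 = 1597.375 ng/mL·h
F = (AUC_ev/D_ev)/(AUC_iv/D_iv) = (1597.375/200)/(6157.225/50) = 7.986875/123.1445 = 0.0649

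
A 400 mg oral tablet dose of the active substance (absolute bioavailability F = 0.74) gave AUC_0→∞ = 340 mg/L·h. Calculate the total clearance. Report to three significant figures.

CL = F × Dose / AUC_0→∞
   = 0.74 × 400 / 340 = 0.870588 L/h

CL = 0.871 L/h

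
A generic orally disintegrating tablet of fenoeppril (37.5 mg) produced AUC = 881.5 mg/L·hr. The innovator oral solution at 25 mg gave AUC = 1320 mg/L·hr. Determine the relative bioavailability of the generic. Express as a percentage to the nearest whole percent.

F_rel = (AUC_test/D_test) / (AUC_ref/D_ref)
      = (881.5/37.5) / (1320/25)
      = 23.5067 / 52.8 = 0.4452 = 44.52%

F_rel = 45%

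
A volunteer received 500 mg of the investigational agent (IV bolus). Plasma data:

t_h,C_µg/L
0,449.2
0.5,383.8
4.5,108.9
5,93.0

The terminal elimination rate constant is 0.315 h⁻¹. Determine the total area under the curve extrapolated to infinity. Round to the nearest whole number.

AUC = 1539 µg/L·h

Trapezoidal AUC_0→5:
  [0→0.5]: (449.2+383.8)/2 × 0.5 = 208.25
  [0.5→4.5]: (383.8+108.9)/2 × 4 = 985.4
  [4.5→5]: (108.9+93.0)/2 × 0.5 = 50.475
  Sum = 1244.125 µg/L·h
Extrapolated tail: C_last / k_e = 93.0 / 0.315 = 295.238
AUC_0→∞ = 1244.125 + 295.238 = 1539.363 µg/L·h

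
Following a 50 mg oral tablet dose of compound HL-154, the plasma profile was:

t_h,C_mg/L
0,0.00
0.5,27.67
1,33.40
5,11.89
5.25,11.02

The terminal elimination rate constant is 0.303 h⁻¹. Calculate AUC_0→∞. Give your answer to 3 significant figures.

Trapezoidal AUC_0→5.25:
  [0→0.5]: (0.00+27.67)/2 × 0.5 = 6.9175
  [0.5→1]: (27.67+33.40)/2 × 0.5 = 15.2675
  [1→5]: (33.40+11.89)/2 × 4 = 90.58
  [5→5.25]: (11.89+11.02)/2 × 0.25 = 2.86375
  Sum = 115.62875 mg/L·h
Extrapolated tail: C_last / k_e = 11.02 / 0.303 = 36.370
AUC_0→∞ = 115.62875 + 36.370 = 151.99875 mg/L·h

AUC = 152 mg/L·h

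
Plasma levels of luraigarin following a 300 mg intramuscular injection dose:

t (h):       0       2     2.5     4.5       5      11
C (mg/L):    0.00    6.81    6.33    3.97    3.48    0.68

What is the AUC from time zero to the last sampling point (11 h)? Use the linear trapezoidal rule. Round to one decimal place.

Trapezoidal AUC_0→11:
  [0→2]: (0.00+6.81)/2 × 2 = 6.81
  [2→2.5]: (6.81+6.33)/2 × 0.5 = 3.285
  [2.5→4.5]: (6.33+3.97)/2 × 2 = 10.3
  [4.5→5]: (3.97+3.48)/2 × 0.5 = 1.8625
  [5→11]: (3.48+0.68)/2 × 6 = 12.48
  Sum = 34.7375 mg/L·h

AUC = 34.7 mg/L·h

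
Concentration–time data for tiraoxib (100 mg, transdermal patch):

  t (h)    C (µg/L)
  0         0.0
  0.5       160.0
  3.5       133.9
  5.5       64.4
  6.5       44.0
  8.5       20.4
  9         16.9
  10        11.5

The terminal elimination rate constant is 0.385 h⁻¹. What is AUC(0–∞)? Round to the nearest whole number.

Trapezoidal AUC_0→10:
  [0→0.5]: (0.0+160.0)/2 × 0.5 = 40.0
  [0.5→3.5]: (160.0+133.9)/2 × 3 = 440.85
  [3.5→5.5]: (133.9+64.4)/2 × 2 = 198.3
  [5.5→6.5]: (64.4+44.0)/2 × 1 = 54.2
  [6.5→8.5]: (44.0+20.4)/2 × 2 = 64.4
  [8.5→9]: (20.4+16.9)/2 × 0.5 = 9.325
  [9→10]: (16.9+11.5)/2 × 1 = 14.2
  Sum = 821.275 µg/L·h
Extrapolated tail: C_last / k_e = 11.5 / 0.385 = 29.870
AUC_0→∞ = 821.275 + 29.870 = 851.145 µg/L·h

AUC = 851 µg/L·h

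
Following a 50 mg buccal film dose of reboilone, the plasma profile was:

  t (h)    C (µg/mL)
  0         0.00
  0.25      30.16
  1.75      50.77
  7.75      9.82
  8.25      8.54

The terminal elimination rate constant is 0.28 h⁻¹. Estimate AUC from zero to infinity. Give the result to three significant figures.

Trapezoidal AUC_0→8.25:
  [0→0.25]: (0.00+30.16)/2 × 0.25 = 3.77
  [0.25→1.75]: (30.16+50.77)/2 × 1.5 = 60.6975
  [1.75→7.75]: (50.77+9.82)/2 × 6 = 181.77
  [7.75→8.25]: (9.82+8.54)/2 × 0.5 = 4.59
  Sum = 250.8275 µg/mL·h
Extrapolated tail: C_last / k_e = 8.54 / 0.28 = 30.500
AUC_0→∞ = 250.8275 + 30.500 = 281.3275 µg/mL·h

AUC = 281 µg/mL·h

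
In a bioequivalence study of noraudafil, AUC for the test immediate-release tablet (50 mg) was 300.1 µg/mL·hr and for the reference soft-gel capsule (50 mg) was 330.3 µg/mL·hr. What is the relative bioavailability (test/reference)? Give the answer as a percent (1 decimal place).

F_rel = 90.9%

F_rel = (AUC_test/D_test) / (AUC_ref/D_ref)
      = (300.1/50) / (330.3/50)
      = 6.002 / 6.606 = 0.9086 = 90.86%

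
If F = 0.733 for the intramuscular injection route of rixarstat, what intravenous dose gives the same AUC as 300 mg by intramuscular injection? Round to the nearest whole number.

D_iv = 220 mg

Systemic exposure from an extravascular dose = F × D_ev, so the equivalent IV dose is F × D_ev.
D_iv = F × D_ev = 0.733 × 300 = 219.9 mg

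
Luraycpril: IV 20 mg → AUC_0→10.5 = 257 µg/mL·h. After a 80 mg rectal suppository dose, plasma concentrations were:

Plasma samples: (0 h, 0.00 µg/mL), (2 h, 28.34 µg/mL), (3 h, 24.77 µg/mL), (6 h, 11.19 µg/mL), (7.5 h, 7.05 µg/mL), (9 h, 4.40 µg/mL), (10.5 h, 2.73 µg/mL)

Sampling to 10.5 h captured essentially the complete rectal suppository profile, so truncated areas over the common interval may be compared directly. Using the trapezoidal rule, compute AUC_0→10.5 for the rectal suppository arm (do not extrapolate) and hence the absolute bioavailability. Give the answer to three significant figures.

F = 0.133

Trapezoidal AUC_0→10.5 (rectal suppository):
  [0→2]: (0.00+28.34)/2 × 2 = 28.34
  [2→3]: (28.34+24.77)/2 × 1 = 26.555
  [3→6]: (24.77+11.19)/2 × 3 = 53.94
  [6→7.5]: (11.19+7.05)/2 × 1.5 = 13.68
  [7.5→9]: (7.05+4.40)/2 × 1.5 = 8.5875
  [9→10.5]: (4.40+2.73)/2 × 1.5 = 5.3475
  Sum = 136.45 µg/mL·h
F = (AUC_ev/D_ev)/(AUC_iv/D_iv) = (136.45/80)/(257/20) = 1.705625/12.85 = 0.1327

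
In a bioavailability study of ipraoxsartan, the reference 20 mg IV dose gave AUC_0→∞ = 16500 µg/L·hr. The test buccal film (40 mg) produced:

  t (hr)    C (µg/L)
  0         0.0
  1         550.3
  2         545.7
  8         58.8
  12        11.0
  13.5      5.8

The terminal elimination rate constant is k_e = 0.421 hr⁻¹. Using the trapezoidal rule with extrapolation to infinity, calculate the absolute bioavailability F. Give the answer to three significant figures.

F = 0.0849

Trapezoidal AUC_0→13.5 (buccal film):
  [0→1]: (0.0+550.3)/2 × 1 = 275.15
  [1→2]: (550.3+545.7)/2 × 1 = 548.0
  [2→8]: (545.7+58.8)/2 × 6 = 1813.5
  [8→12]: (58.8+11.0)/2 × 4 = 139.6
  [12→13.5]: (11.0+5.8)/2 × 1.5 = 12.6
  Sum = 2788.85 µg/L·hr
Tail: C_last/k_e = 5.8/0.421 = 13.777
AUC_0→∞ (buccal film) = 2788.85 + 13.777 = 2802.627 µg/L·hr
F = (AUC_ev/D_ev)/(AUC_iv/D_iv) = (2802.627/40)/(16500/20) = 70.065675/825 = 0.0849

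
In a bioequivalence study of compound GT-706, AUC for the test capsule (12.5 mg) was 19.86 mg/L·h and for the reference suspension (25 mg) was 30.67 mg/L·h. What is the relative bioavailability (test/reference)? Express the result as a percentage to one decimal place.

F_rel = (AUC_test/D_test) / (AUC_ref/D_ref)
      = (19.86/12.5) / (30.67/25)
      = 1.5888 / 1.2268 = 1.2951 = 129.51%

F_rel = 129.5%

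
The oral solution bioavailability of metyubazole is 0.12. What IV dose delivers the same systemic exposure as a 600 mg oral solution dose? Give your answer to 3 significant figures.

Systemic exposure from an extravascular dose = F × D_ev, so the equivalent IV dose is F × D_ev.
D_iv = F × D_ev = 0.12 × 600 = 72 mg

D_iv = 72.0 mg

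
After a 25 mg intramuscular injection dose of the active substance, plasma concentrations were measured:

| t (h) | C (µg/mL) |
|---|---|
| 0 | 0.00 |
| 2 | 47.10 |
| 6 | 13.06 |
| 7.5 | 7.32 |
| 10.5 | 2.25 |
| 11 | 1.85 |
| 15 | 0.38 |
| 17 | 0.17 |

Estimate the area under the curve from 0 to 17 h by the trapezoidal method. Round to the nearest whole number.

Trapezoidal AUC_0→17:
  [0→2]: (0.00+47.10)/2 × 2 = 47.1
  [2→6]: (47.10+13.06)/2 × 4 = 120.32
  [6→7.5]: (13.06+7.32)/2 × 1.5 = 15.285
  [7.5→10.5]: (7.32+2.25)/2 × 3 = 14.355
  [10.5→11]: (2.25+1.85)/2 × 0.5 = 1.025
  [11→15]: (1.85+0.38)/2 × 4 = 4.46
  [15→17]: (0.38+0.17)/2 × 2 = 0.55
  Sum = 203.095 µg/mL·h

AUC = 203 µg/mL·h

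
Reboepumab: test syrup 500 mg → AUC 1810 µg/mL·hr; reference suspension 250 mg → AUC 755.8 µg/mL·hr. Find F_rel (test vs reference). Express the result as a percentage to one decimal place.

F_rel = 119.7%

F_rel = (AUC_test/D_test) / (AUC_ref/D_ref)
      = (1810/500) / (755.8/250)
      = 3.62 / 3.0232 = 1.1974 = 119.74%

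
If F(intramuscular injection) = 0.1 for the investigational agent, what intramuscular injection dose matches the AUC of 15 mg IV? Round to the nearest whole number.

For equal systemic exposure: F × D_ev = D_iv
D_ev = D_iv / F = 15 / 0.1 = 150 mg

D_intramuscular = 150 mg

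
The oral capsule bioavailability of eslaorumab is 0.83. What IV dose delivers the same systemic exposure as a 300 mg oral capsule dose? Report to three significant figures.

D_iv = 249 mg

Systemic exposure from an extravascular dose = F × D_ev, so the equivalent IV dose is F × D_ev.
D_iv = F × D_ev = 0.83 × 300 = 249 mg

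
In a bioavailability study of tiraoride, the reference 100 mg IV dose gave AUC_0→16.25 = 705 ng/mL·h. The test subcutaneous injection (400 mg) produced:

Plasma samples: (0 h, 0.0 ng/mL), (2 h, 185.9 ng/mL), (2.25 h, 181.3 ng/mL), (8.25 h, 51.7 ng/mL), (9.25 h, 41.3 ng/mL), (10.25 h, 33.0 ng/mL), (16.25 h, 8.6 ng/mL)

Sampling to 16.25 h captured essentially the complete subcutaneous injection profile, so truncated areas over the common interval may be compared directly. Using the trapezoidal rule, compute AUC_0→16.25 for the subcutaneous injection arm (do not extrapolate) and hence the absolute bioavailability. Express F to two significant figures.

Trapezoidal AUC_0→16.25 (subcutaneous injection):
  [0→2]: (0.0+185.9)/2 × 2 = 185.9
  [2→2.25]: (185.9+181.3)/2 × 0.25 = 45.9
  [2.25→8.25]: (181.3+51.7)/2 × 6 = 699.0
  [8.25→9.25]: (51.7+41.3)/2 × 1 = 46.5
  [9.25→10.25]: (41.3+33.0)/2 × 1 = 37.15
  [10.25→16.25]: (33.0+8.6)/2 × 6 = 124.8
  Sum = 1139.25 ng/mL·h
F = (AUC_ev/D_ev)/(AUC_iv/D_iv) = (1139.25/400)/(705/100) = 2.848125/7.05 = 0.4040

F = 0.40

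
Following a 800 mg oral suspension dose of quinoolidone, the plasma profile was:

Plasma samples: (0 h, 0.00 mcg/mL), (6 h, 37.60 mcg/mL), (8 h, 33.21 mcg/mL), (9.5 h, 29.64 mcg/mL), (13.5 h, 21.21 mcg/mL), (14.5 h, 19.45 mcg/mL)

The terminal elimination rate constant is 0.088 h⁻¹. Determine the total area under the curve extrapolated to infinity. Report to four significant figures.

AUC = 573.8 mcg/mL·h

Trapezoidal AUC_0→14.5:
  [0→6]: (0.00+37.60)/2 × 6 = 112.8
  [6→8]: (37.60+33.21)/2 × 2 = 70.81
  [8→9.5]: (33.21+29.64)/2 × 1.5 = 47.1375
  [9.5→13.5]: (29.64+21.21)/2 × 4 = 101.7
  [13.5→14.5]: (21.21+19.45)/2 × 1 = 20.33
  Sum = 352.7775 mcg/mL·h
Extrapolated tail: C_last / k_e = 19.45 / 0.088 = 221.023
AUC_0→∞ = 352.7775 + 221.023 = 573.8005 mcg/mL·h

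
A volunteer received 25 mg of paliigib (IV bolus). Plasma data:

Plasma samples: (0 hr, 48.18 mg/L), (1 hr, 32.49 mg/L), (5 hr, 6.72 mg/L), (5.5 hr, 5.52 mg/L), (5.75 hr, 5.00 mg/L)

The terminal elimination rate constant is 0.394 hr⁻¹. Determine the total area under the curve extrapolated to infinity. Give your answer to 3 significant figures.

Trapezoidal AUC_0→5.75:
  [0→1]: (48.18+32.49)/2 × 1 = 40.335
  [1→5]: (32.49+6.72)/2 × 4 = 78.42
  [5→5.5]: (6.72+5.52)/2 × 0.5 = 3.06
  [5.5→5.75]: (5.52+5.00)/2 × 0.25 = 1.315
  Sum = 123.13 mg/L·hr
Extrapolated tail: C_last / k_e = 5.00 / 0.394 = 12.690
AUC_0→∞ = 123.13 + 12.690 = 135.82 mg/L·hr

AUC = 136 mg/L·hr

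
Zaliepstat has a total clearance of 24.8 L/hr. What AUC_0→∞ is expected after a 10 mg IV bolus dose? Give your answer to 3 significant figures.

AUC_0→∞ = Dose_iv / CL
        = 10 / 24.8 = 0.403226 mg/L·hr

AUC = 0.403 mg/L·hr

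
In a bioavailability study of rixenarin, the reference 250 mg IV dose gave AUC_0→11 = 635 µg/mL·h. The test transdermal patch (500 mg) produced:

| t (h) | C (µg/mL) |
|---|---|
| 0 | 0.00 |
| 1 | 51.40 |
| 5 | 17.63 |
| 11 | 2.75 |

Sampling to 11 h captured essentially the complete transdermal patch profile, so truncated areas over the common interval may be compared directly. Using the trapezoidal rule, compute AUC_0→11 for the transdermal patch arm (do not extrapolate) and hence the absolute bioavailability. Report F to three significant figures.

Trapezoidal AUC_0→11 (transdermal patch):
  [0→1]: (0.00+51.40)/2 × 1 = 25.7
  [1→5]: (51.40+17.63)/2 × 4 = 138.06
  [5→11]: (17.63+2.75)/2 × 6 = 61.14
  Sum = 224.9 µg/mL·h
F = (AUC_ev/D_ev)/(AUC_iv/D_iv) = (224.9/500)/(635/250) = 0.4498/2.54 = 0.1771

F = 0.177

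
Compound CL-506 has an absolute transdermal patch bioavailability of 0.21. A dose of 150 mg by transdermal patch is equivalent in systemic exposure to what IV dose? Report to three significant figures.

Systemic exposure from an extravascular dose = F × D_ev, so the equivalent IV dose is F × D_ev.
D_iv = F × D_ev = 0.21 × 150 = 31.5 mg

D_iv = 31.5 mg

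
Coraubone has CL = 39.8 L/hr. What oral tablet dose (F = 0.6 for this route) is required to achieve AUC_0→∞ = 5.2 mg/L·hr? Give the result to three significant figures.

Dose = CL × AUC_0→∞ / F
     = 39.8 × 5.2 / 0.6 = 344.933 mg

Dose = 345 mg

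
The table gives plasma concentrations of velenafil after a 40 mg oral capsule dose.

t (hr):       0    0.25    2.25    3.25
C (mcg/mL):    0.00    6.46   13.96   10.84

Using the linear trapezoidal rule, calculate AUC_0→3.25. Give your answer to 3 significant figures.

Trapezoidal AUC_0→3.25:
  [0→0.25]: (0.00+6.46)/2 × 0.25 = 0.8075
  [0.25→2.25]: (6.46+13.96)/2 × 2 = 20.42
  [2.25→3.25]: (13.96+10.84)/2 × 1 = 12.4
  Sum = 33.6275 mcg/mL·hr

AUC = 33.6 mcg/mL·hr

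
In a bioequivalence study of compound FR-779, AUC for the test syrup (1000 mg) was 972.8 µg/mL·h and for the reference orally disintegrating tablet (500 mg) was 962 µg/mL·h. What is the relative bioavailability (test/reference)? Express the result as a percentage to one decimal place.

F_rel = (AUC_test/D_test) / (AUC_ref/D_ref)
      = (972.8/1000) / (962/500)
      = 0.9728 / 1.924 = 0.5056 = 50.56%

F_rel = 50.6%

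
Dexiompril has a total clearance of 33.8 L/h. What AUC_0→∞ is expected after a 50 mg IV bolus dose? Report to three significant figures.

AUC = 1.48 mg/L·h

AUC_0→∞ = Dose_iv / CL
        = 50 / 33.8 = 1.47929 mg/L·h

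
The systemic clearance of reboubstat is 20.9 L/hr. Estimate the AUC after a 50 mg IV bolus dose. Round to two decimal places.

AUC_0→∞ = Dose_iv / CL
        = 50 / 20.9 = 2.39234 mg/L·hr

AUC = 2.39 mg/L·hr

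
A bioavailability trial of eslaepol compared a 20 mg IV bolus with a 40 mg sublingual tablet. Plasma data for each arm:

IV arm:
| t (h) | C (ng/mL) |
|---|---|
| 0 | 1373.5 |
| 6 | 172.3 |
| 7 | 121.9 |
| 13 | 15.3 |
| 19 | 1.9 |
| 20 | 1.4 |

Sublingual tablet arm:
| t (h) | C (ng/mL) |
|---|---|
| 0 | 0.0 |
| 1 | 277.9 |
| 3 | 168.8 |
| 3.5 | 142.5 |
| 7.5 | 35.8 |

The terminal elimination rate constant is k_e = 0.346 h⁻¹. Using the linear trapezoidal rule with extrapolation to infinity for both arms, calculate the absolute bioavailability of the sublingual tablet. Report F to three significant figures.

F = 0.107

Trapezoidal AUC_0→20 (IV):
  [0→6]: (1373.5+172.3)/2 × 6 = 4637.4
  [6→7]: (172.3+121.9)/2 × 1 = 147.1
  [7→13]: (121.9+15.3)/2 × 6 = 411.6
  [13→19]: (15.3+1.9)/2 × 6 = 51.6
  [19→20]: (1.9+1.4)/2 × 1 = 1.65
  Sum = 5249.35 ng/mL·h
IV tail: 1.4/0.346 = 4.046; AUC_iv,0→∞ = 5249.35 + 4.046 = 5253.396 ng/mL·h
Trapezoidal AUC_0→7.5 (sublingual tablet):
  [0→1]: (0.0+277.9)/2 × 1 = 138.95
  [1→3]: (277.9+168.8)/2 × 2 = 446.7
  [3→3.5]: (168.8+142.5)/2 × 0.5 = 77.825
  [3.5→7.5]: (142.5+35.8)/2 × 4 = 356.6
  Sum = 1020.075 ng/mL·h
sublingual tablet tail: 35.8/0.346 = 103.468; AUC_ev,0→∞ = 1020.075 + 103.468 = 1123.543 ng/mL·h
F = (AUC_ev/D_ev)/(AUC_iv/D_iv) = (1123.543/40)/(5253.396/20) = 28.088575/262.6698 = 0.1069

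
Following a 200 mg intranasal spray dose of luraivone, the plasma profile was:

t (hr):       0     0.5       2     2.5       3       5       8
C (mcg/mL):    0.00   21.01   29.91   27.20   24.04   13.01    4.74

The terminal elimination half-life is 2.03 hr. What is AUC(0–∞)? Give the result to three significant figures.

Trapezoidal AUC_0→8:
  [0→0.5]: (0.00+21.01)/2 × 0.5 = 5.2525
  [0.5→2]: (21.01+29.91)/2 × 1.5 = 38.19
  [2→2.5]: (29.91+27.20)/2 × 0.5 = 14.2775
  [2.5→3]: (27.20+24.04)/2 × 0.5 = 12.81
  [3→5]: (24.04+13.01)/2 × 2 = 37.05
  [5→8]: (13.01+4.74)/2 × 3 = 26.625
  Sum = 134.205 mcg/mL·hr
k_e = ln2 / t½ = 0.693147 / 2.03 = 0.3415 hr^-1
Extrapolated tail: C_last / k_e = 4.74 / 0.3415 = 13.880
AUC_0→∞ = 134.205 + 13.880 = 148.085 mcg/mL·hr

AUC = 148 mcg/mL·hr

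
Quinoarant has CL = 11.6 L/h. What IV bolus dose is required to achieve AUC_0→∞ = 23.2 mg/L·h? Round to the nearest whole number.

Dose_iv = CL × AUC_0→∞
     = 11.6 × 23.2 = 269.12 mg

Dose = 269 mg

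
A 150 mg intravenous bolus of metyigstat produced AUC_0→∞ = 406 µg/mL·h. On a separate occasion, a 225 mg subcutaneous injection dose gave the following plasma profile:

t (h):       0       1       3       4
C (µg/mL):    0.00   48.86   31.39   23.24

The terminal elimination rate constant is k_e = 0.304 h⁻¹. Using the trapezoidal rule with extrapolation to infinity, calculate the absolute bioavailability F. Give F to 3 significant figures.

Trapezoidal AUC_0→4 (subcutaneous injection):
  [0→1]: (0.00+48.86)/2 × 1 = 24.43
  [1→3]: (48.86+31.39)/2 × 2 = 80.25
  [3→4]: (31.39+23.24)/2 × 1 = 27.315
  Sum = 131.995 µg/mL·h
Tail: C_last/k_e = 23.24/0.304 = 76.447
AUC_0→∞ (subcutaneous injection) = 131.995 + 76.447 = 208.442 µg/mL·h
F = (AUC_ev/D_ev)/(AUC_iv/D_iv) = (208.442/225)/(406/150) = 0.926409/2.70667 = 0.3423

F = 0.342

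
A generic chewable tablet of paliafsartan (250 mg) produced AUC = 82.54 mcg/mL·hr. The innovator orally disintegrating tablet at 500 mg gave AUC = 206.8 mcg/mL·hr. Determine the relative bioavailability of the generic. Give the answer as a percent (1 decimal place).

F_rel = (AUC_test/D_test) / (AUC_ref/D_ref)
      = (82.54/250) / (206.8/500)
      = 0.33016 / 0.4136 = 0.7983 = 79.83%

F_rel = 79.8%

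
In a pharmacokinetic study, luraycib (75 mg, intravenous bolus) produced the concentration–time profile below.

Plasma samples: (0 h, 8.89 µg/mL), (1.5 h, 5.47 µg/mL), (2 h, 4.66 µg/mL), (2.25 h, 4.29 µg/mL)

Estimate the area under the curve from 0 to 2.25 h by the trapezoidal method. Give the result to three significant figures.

AUC = 14.4 µg/mL·h

Trapezoidal AUC_0→2.25:
  [0→1.5]: (8.89+5.47)/2 × 1.5 = 10.77
  [1.5→2]: (5.47+4.66)/2 × 0.5 = 2.5325
  [2→2.25]: (4.66+4.29)/2 × 0.25 = 1.11875
  Sum = 14.42125 µg/mL·h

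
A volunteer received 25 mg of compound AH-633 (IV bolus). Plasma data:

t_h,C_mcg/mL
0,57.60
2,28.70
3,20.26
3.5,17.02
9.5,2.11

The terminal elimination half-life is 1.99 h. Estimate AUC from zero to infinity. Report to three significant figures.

Trapezoidal AUC_0→9.5:
  [0→2]: (57.60+28.70)/2 × 2 = 86.3
  [2→3]: (28.70+20.26)/2 × 1 = 24.48
  [3→3.5]: (20.26+17.02)/2 × 0.5 = 9.32
  [3.5→9.5]: (17.02+2.11)/2 × 6 = 57.39
  Sum = 177.49 mcg/mL·h
k_e = ln2 / t½ = 0.693147 / 1.99 = 0.3483 h^-1
Extrapolated tail: C_last / k_e = 2.11 / 0.3483 = 6.058
AUC_0→∞ = 177.49 + 6.058 = 183.548 mcg/mL·h

AUC = 184 mcg/mL·h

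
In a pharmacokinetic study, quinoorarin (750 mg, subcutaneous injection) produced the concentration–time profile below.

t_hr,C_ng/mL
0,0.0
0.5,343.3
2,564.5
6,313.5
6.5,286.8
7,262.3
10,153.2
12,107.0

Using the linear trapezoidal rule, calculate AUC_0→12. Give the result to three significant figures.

AUC = 3690 ng/mL·hr

Trapezoidal AUC_0→12:
  [0→0.5]: (0.0+343.3)/2 × 0.5 = 85.825
  [0.5→2]: (343.3+564.5)/2 × 1.5 = 680.85
  [2→6]: (564.5+313.5)/2 × 4 = 1756.0
  [6→6.5]: (313.5+286.8)/2 × 0.5 = 150.075
  [6.5→7]: (286.8+262.3)/2 × 0.5 = 137.275
  [7→10]: (262.3+153.2)/2 × 3 = 623.25
  [10→12]: (153.2+107.0)/2 × 2 = 260.2
  Sum = 3693.475 ng/mL·hr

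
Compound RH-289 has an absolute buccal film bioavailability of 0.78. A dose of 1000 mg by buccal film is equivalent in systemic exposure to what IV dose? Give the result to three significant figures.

Systemic exposure from an extravascular dose = F × D_ev, so the equivalent IV dose is F × D_ev.
D_iv = F × D_ev = 0.78 × 1000 = 780 mg

D_iv = 780 mg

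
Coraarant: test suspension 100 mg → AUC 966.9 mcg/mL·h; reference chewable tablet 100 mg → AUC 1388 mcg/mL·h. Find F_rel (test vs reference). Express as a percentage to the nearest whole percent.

F_rel = 70%

F_rel = (AUC_test/D_test) / (AUC_ref/D_ref)
      = (966.9/100) / (1388/100)
      = 9.669 / 13.88 = 0.6966 = 69.66%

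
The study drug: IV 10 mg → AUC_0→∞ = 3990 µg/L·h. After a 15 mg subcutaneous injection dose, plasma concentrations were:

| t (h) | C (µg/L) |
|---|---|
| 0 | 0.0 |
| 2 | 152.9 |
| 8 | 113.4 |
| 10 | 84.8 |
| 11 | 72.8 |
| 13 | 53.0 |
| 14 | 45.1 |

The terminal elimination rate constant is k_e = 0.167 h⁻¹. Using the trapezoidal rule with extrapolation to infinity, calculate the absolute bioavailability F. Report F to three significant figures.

Trapezoidal AUC_0→14 (subcutaneous injection):
  [0→2]: (0.0+152.9)/2 × 2 = 152.9
  [2→8]: (152.9+113.4)/2 × 6 = 798.9
  [8→10]: (113.4+84.8)/2 × 2 = 198.2
  [10→11]: (84.8+72.8)/2 × 1 = 78.8
  [11→13]: (72.8+53.0)/2 × 2 = 125.8
  [13→14]: (53.0+45.1)/2 × 1 = 49.05
  Sum = 1403.65 µg/L·h
Tail: C_last/k_e = 45.1/0.167 = 270.060
AUC_0→∞ (subcutaneous injection) = 1403.65 + 270.060 = 1673.71 µg/L·h
F = (AUC_ev/D_ev)/(AUC_iv/D_iv) = (1673.71/15)/(3990/10) = 111.581/399 = 0.2797

F = 0.280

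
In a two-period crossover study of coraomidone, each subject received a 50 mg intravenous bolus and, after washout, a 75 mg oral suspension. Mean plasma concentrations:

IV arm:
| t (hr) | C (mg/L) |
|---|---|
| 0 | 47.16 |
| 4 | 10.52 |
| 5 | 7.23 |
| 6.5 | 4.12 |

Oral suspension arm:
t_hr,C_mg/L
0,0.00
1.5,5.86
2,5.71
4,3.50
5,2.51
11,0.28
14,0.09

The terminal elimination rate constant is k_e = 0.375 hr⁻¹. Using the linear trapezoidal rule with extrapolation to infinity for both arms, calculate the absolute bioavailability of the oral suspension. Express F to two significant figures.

Trapezoidal AUC_0→6.5 (IV):
  [0→4]: (47.16+10.52)/2 × 4 = 115.36
  [4→5]: (10.52+7.23)/2 × 1 = 8.875
  [5→6.5]: (7.23+4.12)/2 × 1.5 = 8.5125
  Sum = 132.7475 mg/L·hr
IV tail: 4.12/0.375 = 10.987; AUC_iv,0→∞ = 132.7475 + 10.987 = 143.7345 mg/L·hr
Trapezoidal AUC_0→14 (oral suspension):
  [0→1.5]: (0.00+5.86)/2 × 1.5 = 4.395
  [1.5→2]: (5.86+5.71)/2 × 0.5 = 2.8925
  [2→4]: (5.71+3.50)/2 × 2 = 9.21
  [4→5]: (3.50+2.51)/2 × 1 = 3.005
  [5→11]: (2.51+0.28)/2 × 6 = 8.37
  [11→14]: (0.28+0.09)/2 × 3 = 0.555
  Sum = 28.4275 mg/L·hr
oral suspension tail: 0.09/0.375 = 0.240; AUC_ev,0→∞ = 28.4275 + 0.240 = 28.6675 mg/L·hr
F = (AUC_ev/D_ev)/(AUC_iv/D_iv) = (28.6675/75)/(143.7345/50) = 0.382233/2.87469 = 0.1330

F = 0.13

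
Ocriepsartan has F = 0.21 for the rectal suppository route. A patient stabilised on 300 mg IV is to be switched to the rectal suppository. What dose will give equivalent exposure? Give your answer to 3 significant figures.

D_rectal = 1430 mg

For equal systemic exposure: F × D_ev = D_iv
D_ev = D_iv / F = 300 / 0.21 = 1428.57 mg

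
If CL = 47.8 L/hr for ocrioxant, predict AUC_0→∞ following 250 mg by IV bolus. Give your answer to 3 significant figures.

AUC = 5.23 mg/L·hr

AUC_0→∞ = Dose_iv / CL
        = 250 / 47.8 = 5.23013 mg/L·hr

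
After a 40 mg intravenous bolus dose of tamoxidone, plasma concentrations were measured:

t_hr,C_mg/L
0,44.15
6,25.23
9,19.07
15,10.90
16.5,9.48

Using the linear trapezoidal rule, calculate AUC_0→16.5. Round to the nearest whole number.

Trapezoidal AUC_0→16.5:
  [0→6]: (44.15+25.23)/2 × 6 = 208.14
  [6→9]: (25.23+19.07)/2 × 3 = 66.45
  [9→15]: (19.07+10.90)/2 × 6 = 89.91
  [15→16.5]: (10.90+9.48)/2 × 1.5 = 15.285
  Sum = 379.785 mg/L·hr

AUC = 380 mg/L·hr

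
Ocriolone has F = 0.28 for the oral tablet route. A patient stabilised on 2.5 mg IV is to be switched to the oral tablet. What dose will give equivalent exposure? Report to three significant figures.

For equal systemic exposure: F × D_ev = D_iv
D_ev = D_iv / F = 2.5 / 0.28 = 8.92857 mg

D_oral = 8.93 mg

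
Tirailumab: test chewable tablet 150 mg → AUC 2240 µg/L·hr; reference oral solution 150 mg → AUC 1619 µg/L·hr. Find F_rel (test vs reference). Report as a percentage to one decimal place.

F_rel = (AUC_test/D_test) / (AUC_ref/D_ref)
      = (2240/150) / (1619/150)
      = 14.9333 / 10.7933 = 1.3836 = 138.36%

F_rel = 138.4%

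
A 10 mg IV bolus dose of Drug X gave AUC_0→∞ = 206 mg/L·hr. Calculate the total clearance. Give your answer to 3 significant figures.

CL = Dose_iv / AUC_0→∞
   = 10 / 206 = 0.0485437 L/hr

CL = 0.0485 L/hr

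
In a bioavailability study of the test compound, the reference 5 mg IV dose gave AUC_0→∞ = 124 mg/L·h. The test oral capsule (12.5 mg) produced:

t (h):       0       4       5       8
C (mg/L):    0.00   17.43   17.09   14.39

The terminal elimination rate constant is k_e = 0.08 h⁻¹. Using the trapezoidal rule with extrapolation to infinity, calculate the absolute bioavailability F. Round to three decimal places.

Trapezoidal AUC_0→8 (oral capsule):
  [0→4]: (0.00+17.43)/2 × 4 = 34.86
  [4→5]: (17.43+17.09)/2 × 1 = 17.26
  [5→8]: (17.09+14.39)/2 × 3 = 47.22
  Sum = 99.34 mg/L·h
Tail: C_last/k_e = 14.39/0.08 = 179.875
AUC_0→∞ (oral capsule) = 99.34 + 179.875 = 279.215 mg/L·h
F = (AUC_ev/D_ev)/(AUC_iv/D_iv) = (279.215/12.5)/(124/5) = 22.3372/24.8 = 0.9007

F = 0.901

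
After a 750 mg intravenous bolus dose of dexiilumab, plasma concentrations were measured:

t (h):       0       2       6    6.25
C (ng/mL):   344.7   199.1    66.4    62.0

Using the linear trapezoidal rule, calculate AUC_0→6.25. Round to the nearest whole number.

AUC = 1091 ng/mL·h

Trapezoidal AUC_0→6.25:
  [0→2]: (344.7+199.1)/2 × 2 = 543.8
  [2→6]: (199.1+66.4)/2 × 4 = 531.0
  [6→6.25]: (66.4+62.0)/2 × 0.25 = 16.05
  Sum = 1090.85 ng/mL·h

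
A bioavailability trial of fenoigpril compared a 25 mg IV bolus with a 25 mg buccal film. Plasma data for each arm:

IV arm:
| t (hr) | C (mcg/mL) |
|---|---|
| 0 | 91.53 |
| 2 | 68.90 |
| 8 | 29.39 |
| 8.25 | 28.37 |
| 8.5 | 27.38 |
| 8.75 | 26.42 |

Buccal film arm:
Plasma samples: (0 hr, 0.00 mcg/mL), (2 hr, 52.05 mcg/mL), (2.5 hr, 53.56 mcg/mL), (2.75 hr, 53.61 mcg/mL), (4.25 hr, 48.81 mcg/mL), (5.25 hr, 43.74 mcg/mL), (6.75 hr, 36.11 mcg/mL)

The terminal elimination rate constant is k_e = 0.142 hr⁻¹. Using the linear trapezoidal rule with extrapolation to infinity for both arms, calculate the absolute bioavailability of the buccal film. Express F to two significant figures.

F = 0.80

Trapezoidal AUC_0→8.75 (IV):
  [0→2]: (91.53+68.90)/2 × 2 = 160.43
  [2→8]: (68.90+29.39)/2 × 6 = 294.87
  [8→8.25]: (29.39+28.37)/2 × 0.25 = 7.22
  [8.25→8.5]: (28.37+27.38)/2 × 0.25 = 6.96875
  [8.5→8.75]: (27.38+26.42)/2 × 0.25 = 6.725
  Sum = 476.21375 mcg/mL·hr
IV tail: 26.42/0.142 = 186.056; AUC_iv,0→∞ = 476.21375 + 186.056 = 662.26975 mcg/mL·hr
Trapezoidal AUC_0→6.75 (buccal film):
  [0→2]: (0.00+52.05)/2 × 2 = 52.05
  [2→2.5]: (52.05+53.56)/2 × 0.5 = 26.4025
  [2.5→2.75]: (53.56+53.61)/2 × 0.25 = 13.39625
  [2.75→4.25]: (53.61+48.81)/2 × 1.5 = 76.815
  [4.25→5.25]: (48.81+43.74)/2 × 1 = 46.275
  [5.25→6.75]: (43.74+36.11)/2 × 1.5 = 59.8875
  Sum = 274.82625 mcg/mL·hr
buccal film tail: 36.11/0.142 = 254.296; AUC_ev,0→∞ = 274.82625 + 254.296 = 529.12225 mcg/mL·hr
F = (AUC_ev/D_ev)/(AUC_iv/D_iv) = (529.12225/25)/(662.26975/25) = 21.16489/26.49079 = 0.7990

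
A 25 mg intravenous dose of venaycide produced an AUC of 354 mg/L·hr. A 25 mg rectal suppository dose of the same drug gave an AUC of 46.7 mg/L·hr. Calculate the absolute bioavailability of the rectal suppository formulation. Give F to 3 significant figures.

F = (AUC_ev / D_ev) / (AUC_iv / D_iv)
  = (46.7/25) / (354/25)
  = 1.868 / 14.16 = 0.1319

F = 0.132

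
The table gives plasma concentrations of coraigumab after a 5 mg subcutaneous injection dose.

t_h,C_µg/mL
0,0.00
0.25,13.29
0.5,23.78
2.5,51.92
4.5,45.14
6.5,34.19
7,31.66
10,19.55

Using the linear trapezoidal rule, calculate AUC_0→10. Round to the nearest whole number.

Trapezoidal AUC_0→10:
  [0→0.25]: (0.00+13.29)/2 × 0.25 = 1.66125
  [0.25→0.5]: (13.29+23.78)/2 × 0.25 = 4.63375
  [0.5→2.5]: (23.78+51.92)/2 × 2 = 75.7
  [2.5→4.5]: (51.92+45.14)/2 × 2 = 97.06
  [4.5→6.5]: (45.14+34.19)/2 × 2 = 79.33
  [6.5→7]: (34.19+31.66)/2 × 0.5 = 16.4625
  [7→10]: (31.66+19.55)/2 × 3 = 76.815
  Sum = 351.6625 µg/mL·h

AUC = 352 µg/mL·h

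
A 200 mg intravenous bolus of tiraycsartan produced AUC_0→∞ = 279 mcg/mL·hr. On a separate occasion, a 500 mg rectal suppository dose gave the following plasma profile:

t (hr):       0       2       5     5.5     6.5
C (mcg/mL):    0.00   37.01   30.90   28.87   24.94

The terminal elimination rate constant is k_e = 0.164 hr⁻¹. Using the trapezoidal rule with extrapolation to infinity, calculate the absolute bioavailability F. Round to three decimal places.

Trapezoidal AUC_0→6.5 (rectal suppository):
  [0→2]: (0.00+37.01)/2 × 2 = 37.01
  [2→5]: (37.01+30.90)/2 × 3 = 101.865
  [5→5.5]: (30.90+28.87)/2 × 0.5 = 14.9425
  [5.5→6.5]: (28.87+24.94)/2 × 1 = 26.905
  Sum = 180.7225 mcg/mL·hr
Tail: C_last/k_e = 24.94/0.164 = 152.073
AUC_0→∞ (rectal suppository) = 180.7225 + 152.073 = 332.7955 mcg/mL·hr
F = (AUC_ev/D_ev)/(AUC_iv/D_iv) = (332.7955/500)/(279/200) = 0.665591/1.395 = 0.4771

F = 0.477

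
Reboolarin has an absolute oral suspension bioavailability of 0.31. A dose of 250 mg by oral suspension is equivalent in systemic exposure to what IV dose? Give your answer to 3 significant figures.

Systemic exposure from an extravascular dose = F × D_ev, so the equivalent IV dose is F × D_ev.
D_iv = F × D_ev = 0.31 × 250 = 77.5 mg

D_iv = 77.5 mg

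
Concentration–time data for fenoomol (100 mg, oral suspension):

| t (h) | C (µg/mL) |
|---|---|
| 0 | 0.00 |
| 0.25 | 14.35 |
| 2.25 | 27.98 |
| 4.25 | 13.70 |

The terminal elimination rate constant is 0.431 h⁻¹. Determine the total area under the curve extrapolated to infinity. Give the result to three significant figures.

Trapezoidal AUC_0→4.25:
  [0→0.25]: (0.00+14.35)/2 × 0.25 = 1.79375
  [0.25→2.25]: (14.35+27.98)/2 × 2 = 42.33
  [2.25→4.25]: (27.98+13.70)/2 × 2 = 41.68
  Sum = 85.80375 µg/mL·h
Extrapolated tail: C_last / k_e = 13.70 / 0.431 = 31.787
AUC_0→∞ = 85.80375 + 31.787 = 117.59075 µg/mL·h

AUC = 118 µg/mL·h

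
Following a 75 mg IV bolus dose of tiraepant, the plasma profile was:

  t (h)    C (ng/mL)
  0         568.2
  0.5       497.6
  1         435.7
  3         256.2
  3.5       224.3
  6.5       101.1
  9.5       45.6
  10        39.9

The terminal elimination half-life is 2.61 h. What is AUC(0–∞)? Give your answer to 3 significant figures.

Trapezoidal AUC_0→10:
  [0→0.5]: (568.2+497.6)/2 × 0.5 = 266.45
  [0.5→1]: (497.6+435.7)/2 × 0.5 = 233.325
  [1→3]: (435.7+256.2)/2 × 2 = 691.9
  [3→3.5]: (256.2+224.3)/2 × 0.5 = 120.125
  [3.5→6.5]: (224.3+101.1)/2 × 3 = 488.1
  [6.5→9.5]: (101.1+45.6)/2 × 3 = 220.05
  [9.5→10]: (45.6+39.9)/2 × 0.5 = 21.375
  Sum = 2041.325 ng/mL·h
k_e = ln2 / t½ = 0.693147 / 2.61 = 0.2656 h^-1
Extrapolated tail: C_last / k_e = 39.9 / 0.2656 = 150.226
AUC_0→∞ = 2041.325 + 150.226 = 2191.551 ng/mL·h

AUC = 2190 ng/mL·h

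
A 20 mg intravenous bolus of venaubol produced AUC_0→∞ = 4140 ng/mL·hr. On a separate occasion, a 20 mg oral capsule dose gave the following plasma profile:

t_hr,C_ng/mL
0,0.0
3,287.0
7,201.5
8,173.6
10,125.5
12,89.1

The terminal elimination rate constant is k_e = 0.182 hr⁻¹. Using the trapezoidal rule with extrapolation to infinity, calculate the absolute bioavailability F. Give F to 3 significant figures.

Trapezoidal AUC_0→12 (oral capsule):
  [0→3]: (0.0+287.0)/2 × 3 = 430.5
  [3→7]: (287.0+201.5)/2 × 4 = 977.0
  [7→8]: (201.5+173.6)/2 × 1 = 187.55
  [8→10]: (173.6+125.5)/2 × 2 = 299.1
  [10→12]: (125.5+89.1)/2 × 2 = 214.6
  Sum = 2108.75 ng/mL·hr
Tail: C_last/k_e = 89.1/0.182 = 489.560
AUC_0→∞ (oral capsule) = 2108.75 + 489.560 = 2598.31 ng/mL·hr
F = (AUC_ev/D_ev)/(AUC_iv/D_iv) = (2598.31/20)/(4140/20) = 129.9155/207 = 0.6276

F = 0.628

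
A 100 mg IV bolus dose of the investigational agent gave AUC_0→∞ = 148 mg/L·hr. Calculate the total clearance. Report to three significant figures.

CL = 0.676 L/hr

CL = Dose_iv / AUC_0→∞
   = 100 / 148 = 0.675676 L/hr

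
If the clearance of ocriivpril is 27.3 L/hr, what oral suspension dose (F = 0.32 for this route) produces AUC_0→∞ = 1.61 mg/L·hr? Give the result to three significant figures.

Dose = 137 mg

Dose = CL × AUC_0→∞ / F
     = 27.3 × 1.61 / 0.32 = 137.353 mg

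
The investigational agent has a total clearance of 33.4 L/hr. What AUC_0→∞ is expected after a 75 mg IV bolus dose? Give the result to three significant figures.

AUC = 2.25 mg/L·hr

AUC_0→∞ = Dose_iv / CL
        = 75 / 33.4 = 2.24551 mg/L·hr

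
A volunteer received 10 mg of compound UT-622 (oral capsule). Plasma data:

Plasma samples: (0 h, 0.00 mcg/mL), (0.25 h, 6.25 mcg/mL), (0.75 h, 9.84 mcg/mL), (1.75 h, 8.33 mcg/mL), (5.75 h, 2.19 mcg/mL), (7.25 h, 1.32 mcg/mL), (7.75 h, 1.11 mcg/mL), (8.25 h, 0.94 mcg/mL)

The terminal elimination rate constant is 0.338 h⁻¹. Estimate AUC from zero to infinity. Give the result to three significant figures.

AUC = 41.5 mcg/mL·h

Trapezoidal AUC_0→8.25:
  [0→0.25]: (0.00+6.25)/2 × 0.25 = 0.78125
  [0.25→0.75]: (6.25+9.84)/2 × 0.5 = 4.0225
  [0.75→1.75]: (9.84+8.33)/2 × 1 = 9.085
  [1.75→5.75]: (8.33+2.19)/2 × 4 = 21.04
  [5.75→7.25]: (2.19+1.32)/2 × 1.5 = 2.6325
  [7.25→7.75]: (1.32+1.11)/2 × 0.5 = 0.6075
  [7.75→8.25]: (1.11+0.94)/2 × 0.5 = 0.5125
  Sum = 38.68125 mcg/mL·h
Extrapolated tail: C_last / k_e = 0.94 / 0.338 = 2.781
AUC_0→∞ = 38.68125 + 2.781 = 41.46225 mcg/mL·h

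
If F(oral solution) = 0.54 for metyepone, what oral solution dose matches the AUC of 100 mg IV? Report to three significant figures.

For equal systemic exposure: F × D_ev = D_iv
D_ev = D_iv / F = 100 / 0.54 = 185.185 mg

D_oral = 185 mg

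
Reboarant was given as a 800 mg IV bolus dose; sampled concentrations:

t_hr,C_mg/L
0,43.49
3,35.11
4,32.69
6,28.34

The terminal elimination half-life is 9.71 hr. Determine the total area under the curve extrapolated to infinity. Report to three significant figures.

AUC = 610 mg/L·hr

Trapezoidal AUC_0→6:
  [0→3]: (43.49+35.11)/2 × 3 = 117.9
  [3→4]: (35.11+32.69)/2 × 1 = 33.9
  [4→6]: (32.69+28.34)/2 × 2 = 61.03
  Sum = 212.83 mg/L·hr
k_e = ln2 / t½ = 0.693147 / 9.71 = 0.0714 hr^-1
Extrapolated tail: C_last / k_e = 28.34 / 0.0714 = 396.919
AUC_0→∞ = 212.83 + 396.919 = 609.749 mg/L·hr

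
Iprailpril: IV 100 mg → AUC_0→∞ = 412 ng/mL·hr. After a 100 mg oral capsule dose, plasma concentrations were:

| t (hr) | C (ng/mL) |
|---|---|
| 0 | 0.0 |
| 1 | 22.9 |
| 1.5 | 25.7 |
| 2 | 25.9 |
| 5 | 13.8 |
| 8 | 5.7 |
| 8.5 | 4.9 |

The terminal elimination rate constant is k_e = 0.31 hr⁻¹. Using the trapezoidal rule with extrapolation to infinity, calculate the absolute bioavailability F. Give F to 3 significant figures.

F = 0.349

Trapezoidal AUC_0→8.5 (oral capsule):
  [0→1]: (0.0+22.9)/2 × 1 = 11.45
  [1→1.5]: (22.9+25.7)/2 × 0.5 = 12.15
  [1.5→2]: (25.7+25.9)/2 × 0.5 = 12.9
  [2→5]: (25.9+13.8)/2 × 3 = 59.55
  [5→8]: (13.8+5.7)/2 × 3 = 29.25
  [8→8.5]: (5.7+4.9)/2 × 0.5 = 2.65
  Sum = 127.95 ng/mL·hr
Tail: C_last/k_e = 4.9/0.31 = 15.806
AUC_0→∞ (oral capsule) = 127.95 + 15.806 = 143.756 ng/mL·hr
F = (AUC_ev/D_ev)/(AUC_iv/D_iv) = (143.756/100)/(412/100) = 1.43756/4.12 = 0.3489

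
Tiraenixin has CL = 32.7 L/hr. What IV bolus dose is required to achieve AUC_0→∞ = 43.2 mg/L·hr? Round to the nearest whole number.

Dose = 1413 mg

Dose_iv = CL × AUC_0→∞
     = 32.7 × 43.2 = 1412.64 mg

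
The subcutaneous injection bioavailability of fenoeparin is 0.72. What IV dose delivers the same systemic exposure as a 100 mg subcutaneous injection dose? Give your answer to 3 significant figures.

D_iv = 72.0 mg

Systemic exposure from an extravascular dose = F × D_ev, so the equivalent IV dose is F × D_ev.
D_iv = F × D_ev = 0.72 × 100 = 72 mg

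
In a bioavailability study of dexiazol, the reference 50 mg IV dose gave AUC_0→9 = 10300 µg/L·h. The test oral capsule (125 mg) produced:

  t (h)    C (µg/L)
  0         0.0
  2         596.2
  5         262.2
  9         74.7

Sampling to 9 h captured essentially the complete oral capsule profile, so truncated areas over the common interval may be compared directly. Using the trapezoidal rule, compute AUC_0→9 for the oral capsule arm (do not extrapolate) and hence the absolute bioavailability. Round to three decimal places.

Trapezoidal AUC_0→9 (oral capsule):
  [0→2]: (0.0+596.2)/2 × 2 = 596.2
  [2→5]: (596.2+262.2)/2 × 3 = 1287.6
  [5→9]: (262.2+74.7)/2 × 4 = 673.8
  Sum = 2557.6 µg/L·h
F = (AUC_ev/D_ev)/(AUC_iv/D_iv) = (2557.6/125)/(10300/50) = 20.4608/206 = 0.0993

F = 0.099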